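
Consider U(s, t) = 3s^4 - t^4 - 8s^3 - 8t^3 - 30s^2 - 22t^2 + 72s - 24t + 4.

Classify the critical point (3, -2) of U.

The mixed partial ∂²U/∂s∂t is 0, so the Hessian at any point is diag(U_ss, U_tt) = diag(12(3s^2 - 4s - 5), -4(3t^2 + 12t + 11)).
At (3, -2): H = diag(120, 4).
Both eigenvalues are positive, so H is positive definite: a local minimum.

local minimum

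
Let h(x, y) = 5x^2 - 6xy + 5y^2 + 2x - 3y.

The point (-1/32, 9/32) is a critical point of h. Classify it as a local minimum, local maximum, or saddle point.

The Hessian of h is constant: H = [[10, -6], [-6, 10]].
det(H) = 10·10 − (-6)² = 64.
det(H) > 0 and tr(H) = 20 > 0, so H is positive definite and the point is a local minimum.

local minimum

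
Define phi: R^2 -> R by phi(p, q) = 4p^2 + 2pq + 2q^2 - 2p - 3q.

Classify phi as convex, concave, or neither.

phi is quadratic, so its Hessian is the constant matrix H = [[8, 2], [2, 4]].
det(H) = 28, tr(H) = 12.
det(H) > 0 and tr(H) > 0, so H is positive definite everywhere: convex.

convex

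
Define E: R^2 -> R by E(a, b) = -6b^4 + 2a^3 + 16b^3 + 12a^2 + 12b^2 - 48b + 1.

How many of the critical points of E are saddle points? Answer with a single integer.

3

E separates as a function of a plus a function of b, so ∇E=0 decouples.
∂E/∂a = 6a(a + 4) = 0 at a ∈ {-4, 0}; ∂E/∂b = -24(b - 2)(b - 1)(b + 1) = 0 at b ∈ {-1, 1, 2}.
The Hessian is diagonal: diag(E_aa, E_bb). Second derivatives: E_aa(-4)=-24, E_aa(0)=24; E_bb(-1)=-144, E_bb(1)=48, E_bb(2)=-72.
Saddle points occur where the two diagonal entries have opposite signs: (-4, 1), (0, -1), (0, 2). Count: 3.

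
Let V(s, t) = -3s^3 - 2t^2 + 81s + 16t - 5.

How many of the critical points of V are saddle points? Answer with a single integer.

V separates as a function of s plus a function of t, so ∇V=0 decouples.
∂V/∂s = -9(s - 3)(s + 3) = 0 at s ∈ {-3, 3}; ∂V/∂t = -4(t - 4) = 0 at t ∈ {4}.
The Hessian is diagonal: diag(V_ss, V_tt). Second derivatives: V_ss(-3)=54, V_ss(3)=-54; V_tt(4)=-4.
Saddle points occur where the two diagonal entries have opposite signs: (-3, 4). Count: 1.

1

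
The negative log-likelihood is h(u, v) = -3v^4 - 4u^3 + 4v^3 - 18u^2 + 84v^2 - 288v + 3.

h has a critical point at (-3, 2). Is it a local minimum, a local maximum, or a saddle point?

local minimum

The mixed partial ∂²h/∂u∂v is 0, so the Hessian at any point is diag(h_uu, h_vv) = diag(-12(2u + 3), 12(-3v^2 + 2v + 14)).
At (-3, 2): H = diag(36, 72).
Both eigenvalues are positive, so H is positive definite: a local minimum.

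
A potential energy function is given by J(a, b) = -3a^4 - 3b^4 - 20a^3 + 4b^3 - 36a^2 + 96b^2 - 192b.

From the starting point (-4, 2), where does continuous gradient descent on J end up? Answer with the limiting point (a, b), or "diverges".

diverges

J is separable, so gradient descent decouples: a follows -∂J/∂a, b follows -∂J/∂b.
∂J/∂a = -12a(a + 2)(a + 3); at a=-4 this is 96, so a decreases.
∂J/∂b = -12(b - 4)(b - 1)(b + 4); at b=2 this is 144, so b decreases.
The a-coordinate has no critical point in that direction and runs off to infinity.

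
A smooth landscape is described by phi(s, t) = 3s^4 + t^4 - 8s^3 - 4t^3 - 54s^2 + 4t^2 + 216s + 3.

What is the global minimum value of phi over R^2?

-672

phi(s,t) separates as P(s) + Q(t) + 3, so its minimum is min P + min Q + 3.
P'(s) = 12(s - 3)(s - 2)(s + 3) vanishes at s ∈ {-3, 2, 3}; Q'(t) = 4t(t - 2)(t - 1) vanishes at t ∈ {0, 1, 2}.
Local minima of P (where P''>0): P(-3)=-675, P(3)=189. Local minima of Q: Q(0)=0, Q(2)=0.
So the global minimum of phi is P(-3) + Q(0) + 3 = -675 + 0 + 3 = -672, attained at (-3, 0).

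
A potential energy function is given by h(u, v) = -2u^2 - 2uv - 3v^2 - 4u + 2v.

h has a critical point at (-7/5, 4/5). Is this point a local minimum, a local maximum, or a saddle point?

local maximum

The Hessian of h is constant: H = [[-4, -2], [-2, -6]].
det(H) = (-4)·(-6) − (-2)² = 20.
det(H) > 0 and tr(H) = -10 < 0, so H is negative definite and the point is a local maximum.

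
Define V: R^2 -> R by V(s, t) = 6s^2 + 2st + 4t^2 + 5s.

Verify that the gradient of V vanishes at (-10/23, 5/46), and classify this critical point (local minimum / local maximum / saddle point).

∇V = (12s + 2t + 5, 2s + 8t); substituting (-10/23, 5/46) gives ∇V = (0, 0), so (-10/23, 5/46) is indeed a critical point.
The Hessian of V is constant: H = [[12, 2], [2, 8]].
det(H) = 12·8 − 2² = 92.
det(H) > 0 and tr(H) = 20 > 0, so H is positive definite and the point is a local minimum.

local minimum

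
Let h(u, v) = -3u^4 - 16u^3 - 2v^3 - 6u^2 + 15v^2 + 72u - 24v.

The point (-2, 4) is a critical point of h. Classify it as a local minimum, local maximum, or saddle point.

saddle point

The mixed partial ∂²h/∂u∂v is 0, so the Hessian at any point is diag(h_uu, h_vv) = diag(-12(3u^2 + 8u + 1), 6(-2v + 5)).
At (-2, 4): H = diag(36, -18).
The eigenvalues have opposite signs, so H is indefinite: a saddle point.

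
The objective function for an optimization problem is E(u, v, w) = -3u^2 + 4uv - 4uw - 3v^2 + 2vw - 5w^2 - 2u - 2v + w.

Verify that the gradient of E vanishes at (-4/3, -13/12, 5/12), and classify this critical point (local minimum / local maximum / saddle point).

local maximum

∇E = (-6u + 4v - 4w - 2, 4u - 6v + 2w - 2, -4u + 2v - 10w + 1); substituting (-4/3, -13/12, 5/12) gives ∇E = (0, 0, 0), so (-4/3, -13/12, 5/12) is indeed a critical point.
The Hessian is constant: H = [[-6, 4, -4], [4, -6, 2], [-4, 2, -10]].
Leading principal minors: Δ₁ = -6, Δ₂ = 20, Δ₃ = -144.
The minors alternate sign starting negative (−, +, −), so H is negative definite: a local maximum.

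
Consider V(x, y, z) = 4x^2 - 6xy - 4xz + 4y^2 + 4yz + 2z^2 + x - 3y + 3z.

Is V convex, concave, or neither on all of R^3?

V is quadratic, so its Hessian is the constant matrix H = [[8, -6, -4], [-6, 8, 4], [-4, 4, 4]].
Leading principal minors: 8, 28, 48.
All positive ⇒ H ≻ 0 ⇒ convex.

convex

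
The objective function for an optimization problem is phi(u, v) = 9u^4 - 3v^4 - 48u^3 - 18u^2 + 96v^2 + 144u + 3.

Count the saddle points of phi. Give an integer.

phi separates as a function of u plus a function of v, so ∇phi=0 decouples.
∂phi/∂u = 36(u - 4)(u - 1)(u + 1) = 0 at u ∈ {-1, 1, 4}; ∂phi/∂v = -12v(v - 4)(v + 4) = 0 at v ∈ {-4, 0, 4}.
The Hessian is diagonal: diag(phi_uu, phi_vv). Second derivatives: phi_uu(-1)=360, phi_uu(1)=-216, phi_uu(4)=540; phi_vv(-4)=-384, phi_vv(0)=192, phi_vv(4)=-384.
Saddle points occur where the two diagonal entries have opposite signs: (-1, -4), (-1, 4), (1, 0), (4, -4), (4, 4). Count: 5.

5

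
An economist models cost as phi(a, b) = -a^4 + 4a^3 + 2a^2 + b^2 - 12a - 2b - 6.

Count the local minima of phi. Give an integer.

phi separates as a function of a plus a function of b, so ∇phi=0 decouples.
∂phi/∂a = -4(a - 3)(a - 1)(a + 1) = 0 at a ∈ {-1, 1, 3}; ∂phi/∂b = 2(b - 1) = 0 at b ∈ {1}.
The Hessian is diagonal: diag(phi_aa, phi_bb). Second derivatives: phi_aa(-1)=-32, phi_aa(1)=16, phi_aa(3)=-32; phi_bb(1)=2.
Local minima occur where both diagonal entries positive: (1, 1). Count: 1.

1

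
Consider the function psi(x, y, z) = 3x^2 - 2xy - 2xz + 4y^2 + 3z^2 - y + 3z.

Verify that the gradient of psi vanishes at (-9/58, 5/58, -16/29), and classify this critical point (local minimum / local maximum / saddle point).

∇psi = (6x - 2y - 2z, -2x + 8y - 1, -2x + 6z + 3); substituting (-9/58, 5/58, -16/29) gives ∇psi = (0, 0, 0), so (-9/58, 5/58, -16/29) is indeed a critical point.
The Hessian is constant: H = [[6, -2, -2], [-2, 8, 0], [-2, 0, 6]].
Leading principal minors: Δ₁ = 6, Δ₂ = 44, Δ₃ = 232.
All leading minors are positive, so H is positive definite: a local minimum.

local minimum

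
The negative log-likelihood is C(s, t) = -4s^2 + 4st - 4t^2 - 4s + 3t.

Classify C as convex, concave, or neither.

concave

C is quadratic, so its Hessian is the constant matrix H = [[-8, 4], [4, -8]].
det(H) = 48, tr(H) = -16.
det(H) > 0 and tr(H) < 0, so H is negative definite everywhere: concave.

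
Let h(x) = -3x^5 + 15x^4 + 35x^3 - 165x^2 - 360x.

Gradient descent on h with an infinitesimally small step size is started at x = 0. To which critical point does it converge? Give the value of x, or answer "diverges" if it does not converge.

3

h'(x) = -15(x - 4)(x - 3)(x + 1)(x + 2), so h'(0) = -360.
Gradient descent moves in the -h' direction, i.e. x is increasing.
The nearest critical point in that direction is x = 3, where h'' = 300 > 0 (a local minimum). The iterate converges there.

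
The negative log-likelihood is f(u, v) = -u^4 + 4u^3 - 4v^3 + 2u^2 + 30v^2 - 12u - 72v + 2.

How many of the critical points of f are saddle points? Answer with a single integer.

3

f separates as a function of u plus a function of v, so ∇f=0 decouples.
∂f/∂u = -4(u - 3)(u - 1)(u + 1) = 0 at u ∈ {-1, 1, 3}; ∂f/∂v = -12(v - 3)(v - 2) = 0 at v ∈ {2, 3}.
The Hessian is diagonal: diag(f_uu, f_vv). Second derivatives: f_uu(-1)=-32, f_uu(1)=16, f_uu(3)=-32; f_vv(2)=12, f_vv(3)=-12.
Saddle points occur where the two diagonal entries have opposite signs: (-1, 2), (1, 3), (3, 2). Count: 3.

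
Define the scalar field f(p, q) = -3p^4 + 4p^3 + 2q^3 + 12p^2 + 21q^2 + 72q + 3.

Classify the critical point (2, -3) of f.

The mixed partial ∂²f/∂p∂q is 0, so the Hessian at any point is diag(f_pp, f_qq) = diag(12(-3p^2 + 2p + 2), 6(2q + 7)).
At (2, -3): H = diag(-72, 6).
The eigenvalues have opposite signs, so H is indefinite: a saddle point.

saddle point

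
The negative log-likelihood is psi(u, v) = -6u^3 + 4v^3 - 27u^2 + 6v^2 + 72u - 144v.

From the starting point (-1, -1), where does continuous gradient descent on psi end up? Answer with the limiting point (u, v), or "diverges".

(-4, 3)

psi is separable, so gradient descent decouples: u follows -∂psi/∂u, v follows -∂psi/∂v.
∂psi/∂u = -18(u - 1)(u + 4); at u=-1 this is 108, so u decreases.
∂psi/∂v = 12(v - 3)(v + 4); at v=-1 this is -144, so v increases.
u converges to its nearest critical value -4 (a local min of the u-part); v converges to 3. The iterate converges to (-4, 3).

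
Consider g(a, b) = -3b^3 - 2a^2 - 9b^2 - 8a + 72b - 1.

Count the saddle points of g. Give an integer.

g separates as a function of a plus a function of b, so ∇g=0 decouples.
∂g/∂a = -4(a + 2) = 0 at a ∈ {-2}; ∂g/∂b = -9(b - 2)(b + 4) = 0 at b ∈ {-4, 2}.
The Hessian is diagonal: diag(g_aa, g_bb). Second derivatives: g_aa(-2)=-4; g_bb(-4)=54, g_bb(2)=-54.
Saddle points occur where the two diagonal entries have opposite signs: (-2, -4). Count: 1.

1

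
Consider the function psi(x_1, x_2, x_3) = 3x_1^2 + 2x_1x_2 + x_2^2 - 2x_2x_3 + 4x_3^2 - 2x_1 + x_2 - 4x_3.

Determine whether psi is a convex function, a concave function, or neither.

convex

psi is quadratic, so its Hessian is the constant matrix H = [[6, 2, 0], [2, 2, -2], [0, -2, 8]].
Leading principal minors: 6, 8, 40.
All positive ⇒ H ≻ 0 ⇒ convex.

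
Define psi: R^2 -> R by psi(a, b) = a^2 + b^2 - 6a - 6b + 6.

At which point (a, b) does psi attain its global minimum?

(3, 3)

psi(a,b) separates as P(a) + Q(b) + 6, so its minimum is min P + min Q + 6.
P'(a) = 2a - 6 vanishes at a ∈ {3}; Q'(b) = 2b - 6 vanishes at b ∈ {3}.
Local minima of P (where P''>0): P(3)=-9. Local minima of Q: Q(3)=-9.
So the global minimum of psi is P(3) + Q(3) + 6 = -9 − 9 + 6 = -12, attained at (3, 3).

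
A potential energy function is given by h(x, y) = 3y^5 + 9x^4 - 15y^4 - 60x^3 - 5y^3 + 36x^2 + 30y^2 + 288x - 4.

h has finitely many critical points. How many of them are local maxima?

2

h separates as a function of x plus a function of y, so ∇h=0 decouples.
∂h/∂x = 36(x - 4)(x - 2)(x + 1) = 0 at x ∈ {-1, 2, 4}; ∂h/∂y = 15y(y - 4)(y - 1)(y + 1) = 0 at y ∈ {-1, 0, 1, 4}.
The Hessian is diagonal: diag(h_xx, h_yy). Second derivatives: h_xx(-1)=540, h_xx(2)=-216, h_xx(4)=360; h_yy(-1)=-150, h_yy(0)=60, h_yy(1)=-90, h_yy(4)=900.
Local maxima occur where both diagonal entries negative: (2, -1), (2, 1). Count: 2.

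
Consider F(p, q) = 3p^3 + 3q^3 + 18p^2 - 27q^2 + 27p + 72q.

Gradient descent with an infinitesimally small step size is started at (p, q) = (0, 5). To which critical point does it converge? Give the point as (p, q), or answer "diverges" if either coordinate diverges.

(-1, 4)

F is separable, so gradient descent decouples: p follows -∂F/∂p, q follows -∂F/∂q.
∂F/∂p = 9(p + 1)(p + 3); at p=0 this is 27, so p decreases.
∂F/∂q = 9(q - 4)(q - 2); at q=5 this is 27, so q decreases.
p converges to its nearest critical value -1 (a local min of the p-part); q converges to 4. The iterate converges to (-1, 4).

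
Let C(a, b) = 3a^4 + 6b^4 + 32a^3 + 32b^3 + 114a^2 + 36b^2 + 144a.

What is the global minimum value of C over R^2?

C(a,b) separates as P(a) + Q(b), so its minimum is min P + min Q.
P'(a) = 12(a + 1)(a + 3)(a + 4) vanishes at a ∈ {-4, -3, -1}; Q'(b) = 24b(b + 1)(b + 3) vanishes at b ∈ {-3, -1, 0}.
Local minima of P (where P''>0): P(-4)=-32, P(-1)=-59. Local minima of Q: Q(-3)=-54, Q(0)=0.
So the global minimum of C is P(-1) + Q(-3) = -59 − 54 = -113, attained at (-1, -3).

-113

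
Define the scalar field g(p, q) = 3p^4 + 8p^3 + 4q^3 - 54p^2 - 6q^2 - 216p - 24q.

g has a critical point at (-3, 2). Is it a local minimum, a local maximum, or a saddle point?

local minimum

The mixed partial ∂²g/∂p∂q is 0, so the Hessian at any point is diag(g_pp, g_qq) = diag(12(3p^2 + 4p - 9), 12(2q - 1)).
At (-3, 2): H = diag(72, 36).
Both eigenvalues are positive, so H is positive definite: a local minimum.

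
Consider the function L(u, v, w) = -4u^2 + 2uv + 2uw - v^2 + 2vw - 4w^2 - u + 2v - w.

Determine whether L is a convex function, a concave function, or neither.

concave

L is quadratic, so its Hessian is the constant matrix H = [[-8, 2, 2], [2, -2, 2], [2, 2, -8]].
Leading principal minors: -8, 12, -40.
Signs alternate −, +, − ⇒ H ≺ 0 ⇒ concave.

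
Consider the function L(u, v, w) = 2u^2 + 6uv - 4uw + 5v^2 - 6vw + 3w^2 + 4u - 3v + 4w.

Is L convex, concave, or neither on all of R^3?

convex

L is quadratic, so its Hessian is the constant matrix H = [[4, 6, -4], [6, 10, -6], [-4, -6, 6]].
Leading principal minors: 4, 4, 8.
All positive ⇒ H ≻ 0 ⇒ convex.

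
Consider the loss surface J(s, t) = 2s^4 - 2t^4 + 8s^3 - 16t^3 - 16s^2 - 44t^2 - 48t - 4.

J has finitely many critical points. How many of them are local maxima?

J separates as a function of s plus a function of t, so ∇J=0 decouples.
∂J/∂s = 8s(s - 1)(s + 4) = 0 at s ∈ {-4, 0, 1}; ∂J/∂t = -8(t + 1)(t + 2)(t + 3) = 0 at t ∈ {-3, -2, -1}.
The Hessian is diagonal: diag(J_ss, J_tt). Second derivatives: J_ss(-4)=160, J_ss(0)=-32, J_ss(1)=40; J_tt(-3)=-16, J_tt(-2)=8, J_tt(-1)=-16.
Local maxima occur where both diagonal entries negative: (0, -3), (0, -1). Count: 2.

2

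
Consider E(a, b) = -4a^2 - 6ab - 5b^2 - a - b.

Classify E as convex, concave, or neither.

E is quadratic, so its Hessian is the constant matrix H = [[-8, -6], [-6, -10]].
det(H) = 44, tr(H) = -18.
det(H) > 0 and tr(H) < 0, so H is negative definite everywhere: concave.

concave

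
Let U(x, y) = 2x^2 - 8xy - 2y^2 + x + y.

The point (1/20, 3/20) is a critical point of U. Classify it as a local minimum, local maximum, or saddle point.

saddle point

The Hessian of U is constant: H = [[4, -8], [-8, -4]].
det(H) = 4·(-4) − (-8)² = -80.
Since det(H) < 0, H is indefinite and the critical point is a saddle point.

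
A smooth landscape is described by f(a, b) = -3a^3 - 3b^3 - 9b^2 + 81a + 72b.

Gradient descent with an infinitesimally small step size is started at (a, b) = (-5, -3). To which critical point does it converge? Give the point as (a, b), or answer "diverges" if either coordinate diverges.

f is separable, so gradient descent decouples: a follows -∂f/∂a, b follows -∂f/∂b.
∂f/∂a = -9(a - 3)(a + 3); at a=-5 this is -144, so a increases.
∂f/∂b = -9(b - 2)(b + 4); at b=-3 this is 45, so b decreases.
a converges to its nearest critical value -3 (a local min of the a-part); b converges to -4. The iterate converges to (-3, -4).

(-3, -4)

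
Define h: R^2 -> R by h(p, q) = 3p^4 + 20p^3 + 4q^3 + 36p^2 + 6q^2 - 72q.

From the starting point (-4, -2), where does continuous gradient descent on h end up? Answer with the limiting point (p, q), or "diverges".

(-3, 2)

h is separable, so gradient descent decouples: p follows -∂h/∂p, q follows -∂h/∂q.
∂h/∂p = 12p(p + 2)(p + 3); at p=-4 this is -96, so p increases.
∂h/∂q = 12(q - 2)(q + 3); at q=-2 this is -48, so q increases.
p converges to its nearest critical value -3 (a local min of the p-part); q converges to 2. The iterate converges to (-3, 2).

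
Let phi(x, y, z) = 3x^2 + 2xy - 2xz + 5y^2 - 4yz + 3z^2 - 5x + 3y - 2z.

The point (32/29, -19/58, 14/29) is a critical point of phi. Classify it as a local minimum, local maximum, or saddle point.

The Hessian is constant: H = [[6, 2, -2], [2, 10, -4], [-2, -4, 6]].
Leading principal minors: Δ₁ = 6, Δ₂ = 56, Δ₃ = 232.
All leading minors are positive, so H is positive definite: a local minimum.

local minimum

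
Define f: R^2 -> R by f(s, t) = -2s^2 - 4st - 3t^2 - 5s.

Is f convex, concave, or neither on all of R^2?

f is quadratic, so its Hessian is the constant matrix H = [[-4, -4], [-4, -6]].
det(H) = 8, tr(H) = -10.
det(H) > 0 and tr(H) < 0, so H is negative definite everywhere: concave.

concave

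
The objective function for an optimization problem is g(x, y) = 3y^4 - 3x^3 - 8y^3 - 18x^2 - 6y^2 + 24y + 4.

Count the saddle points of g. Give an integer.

3

g separates as a function of x plus a function of y, so ∇g=0 decouples.
∂g/∂x = -9x(x + 4) = 0 at x ∈ {-4, 0}; ∂g/∂y = 12(y - 2)(y - 1)(y + 1) = 0 at y ∈ {-1, 1, 2}.
The Hessian is diagonal: diag(g_xx, g_yy). Second derivatives: g_xx(-4)=36, g_xx(0)=-36; g_yy(-1)=72, g_yy(1)=-24, g_yy(2)=36.
Saddle points occur where the two diagonal entries have opposite signs: (-4, 1), (0, -1), (0, 2). Count: 3.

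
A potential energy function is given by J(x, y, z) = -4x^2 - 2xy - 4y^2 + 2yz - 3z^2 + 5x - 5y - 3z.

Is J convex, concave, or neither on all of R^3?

concave

J is quadratic, so its Hessian is the constant matrix H = [[-8, -2, 0], [-2, -8, 2], [0, 2, -6]].
Leading principal minors: -8, 60, -328.
Signs alternate −, +, − ⇒ H ≺ 0 ⇒ concave.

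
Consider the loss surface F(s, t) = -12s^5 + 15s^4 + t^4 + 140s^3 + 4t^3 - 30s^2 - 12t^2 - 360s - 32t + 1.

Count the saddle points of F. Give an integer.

F separates as a function of s plus a function of t, so ∇F=0 decouples.
∂F/∂s = -60(s - 3)(s - 1)(s + 1)(s + 2) = 0 at s ∈ {-2, -1, 1, 3}; ∂F/∂t = 4(t - 2)(t + 1)(t + 4) = 0 at t ∈ {-4, -1, 2}.
The Hessian is diagonal: diag(F_ss, F_tt). Second derivatives: F_ss(-2)=900, F_ss(-1)=-480, F_ss(1)=720, F_ss(3)=-2400; F_tt(-4)=72, F_tt(-1)=-36, F_tt(2)=72.
Saddle points occur where the two diagonal entries have opposite signs: (-2, -1), (-1, -4), (-1, 2), (1, -1), (3, -4), (3, 2). Count: 6.

6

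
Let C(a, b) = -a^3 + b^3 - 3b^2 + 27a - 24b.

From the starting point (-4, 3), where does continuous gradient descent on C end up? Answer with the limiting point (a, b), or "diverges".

C is separable, so gradient descent decouples: a follows -∂C/∂a, b follows -∂C/∂b.
∂C/∂a = -3(a - 3)(a + 3); at a=-4 this is -21, so a increases.
∂C/∂b = 3(b - 4)(b + 2); at b=3 this is -15, so b increases.
a converges to its nearest critical value -3 (a local min of the a-part); b converges to 4. The iterate converges to (-3, 4).

(-3, 4)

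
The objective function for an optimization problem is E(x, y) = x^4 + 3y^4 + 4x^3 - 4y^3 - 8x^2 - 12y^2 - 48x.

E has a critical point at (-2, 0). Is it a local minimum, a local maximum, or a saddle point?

local maximum

The mixed partial ∂²E/∂x∂y is 0, so the Hessian at any point is diag(E_xx, E_yy) = diag(4(3x^2 + 6x - 4), 12(3y^2 - 2y - 2)).
At (-2, 0): H = diag(-16, -24).
Both eigenvalues are negative, so H is negative definite: a local maximum.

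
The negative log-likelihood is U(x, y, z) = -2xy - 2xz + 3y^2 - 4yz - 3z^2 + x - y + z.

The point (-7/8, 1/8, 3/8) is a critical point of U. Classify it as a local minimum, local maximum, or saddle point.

The Hessian is constant: H = [[0, -2, -2], [-2, 6, -4], [-2, -4, -6]].
Leading principal minors: Δ₁ = 0, Δ₂ = -4, Δ₃ = -32.
The minors fit neither the all-positive nor the alternating-sign pattern, so H is indefinite: a saddle point.

saddle point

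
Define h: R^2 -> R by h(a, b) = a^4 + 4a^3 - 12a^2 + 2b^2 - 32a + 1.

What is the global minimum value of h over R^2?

h(a,b) separates as P(a) + Q(b) + 1, so its minimum is min P + min Q + 1.
P'(a) = 4(a - 2)(a + 1)(a + 4) vanishes at a ∈ {-4, -1, 2}; Q'(b) = 4b vanishes at b ∈ {0}.
Local minima of P (where P''>0): P(-4)=-64, P(2)=-64. Local minima of Q: Q(0)=0.
So the global minimum of h is P(-4) + Q(0) + 1 = -64 + 0 + 1 = -63, attained at (-4, 0).

-63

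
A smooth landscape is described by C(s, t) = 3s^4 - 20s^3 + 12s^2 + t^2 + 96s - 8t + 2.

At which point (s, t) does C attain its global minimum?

(-1, 4)

C(s,t) separates as P(s) + Q(t) + 2, so its minimum is min P + min Q + 2.
P'(s) = 12(s - 4)(s - 2)(s + 1) vanishes at s ∈ {-1, 2, 4}; Q'(t) = 2(t - 4) vanishes at t ∈ {4}.
Local minima of P (where P''>0): P(-1)=-61, P(4)=64. Local minima of Q: Q(4)=-16.
So the global minimum of C is P(-1) + Q(4) + 2 = -61 − 16 + 2 = -75, attained at (-1, 4).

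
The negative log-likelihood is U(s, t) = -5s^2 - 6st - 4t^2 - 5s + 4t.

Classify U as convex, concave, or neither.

concave

U is quadratic, so its Hessian is the constant matrix H = [[-10, -6], [-6, -8]].
det(H) = 44, tr(H) = -18.
det(H) > 0 and tr(H) < 0, so H is negative definite everywhere: concave.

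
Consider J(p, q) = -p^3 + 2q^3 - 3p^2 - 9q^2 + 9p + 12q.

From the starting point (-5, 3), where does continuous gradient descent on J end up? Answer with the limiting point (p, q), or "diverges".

J is separable, so gradient descent decouples: p follows -∂J/∂p, q follows -∂J/∂q.
∂J/∂p = -3(p - 1)(p + 3); at p=-5 this is -36, so p increases.
∂J/∂q = 6(q - 2)(q - 1); at q=3 this is 12, so q decreases.
p converges to its nearest critical value -3 (a local min of the p-part); q converges to 2. The iterate converges to (-3, 2).

(-3, 2)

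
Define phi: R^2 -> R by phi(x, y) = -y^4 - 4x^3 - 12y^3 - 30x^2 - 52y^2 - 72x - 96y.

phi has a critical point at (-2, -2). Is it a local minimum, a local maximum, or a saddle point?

local maximum

The mixed partial ∂²phi/∂x∂y is 0, so the Hessian at any point is diag(phi_xx, phi_yy) = diag(-12(2x + 5), -4(3y^2 + 18y + 26)).
At (-2, -2): H = diag(-12, -8).
Both eigenvalues are negative, so H is negative definite: a local maximum.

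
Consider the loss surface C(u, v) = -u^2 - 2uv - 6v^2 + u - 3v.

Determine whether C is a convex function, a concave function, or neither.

C is quadratic, so its Hessian is the constant matrix H = [[-2, -2], [-2, -12]].
det(H) = 20, tr(H) = -14.
det(H) > 0 and tr(H) < 0, so H is negative definite everywhere: concave.

concave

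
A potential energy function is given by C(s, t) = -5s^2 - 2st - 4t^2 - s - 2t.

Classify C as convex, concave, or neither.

concave

C is quadratic, so its Hessian is the constant matrix H = [[-10, -2], [-2, -8]].
det(H) = 76, tr(H) = -18.
det(H) > 0 and tr(H) < 0, so H is negative definite everywhere: concave.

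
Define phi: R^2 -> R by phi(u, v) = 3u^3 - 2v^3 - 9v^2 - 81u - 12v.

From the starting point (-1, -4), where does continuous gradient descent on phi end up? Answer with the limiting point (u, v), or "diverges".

(3, -2)

phi is separable, so gradient descent decouples: u follows -∂phi/∂u, v follows -∂phi/∂v.
∂phi/∂u = 9(u - 3)(u + 3); at u=-1 this is -72, so u increases.
∂phi/∂v = -6(v + 1)(v + 2); at v=-4 this is -36, so v increases.
u converges to its nearest critical value 3 (a local min of the u-part); v converges to -2. The iterate converges to (3, -2).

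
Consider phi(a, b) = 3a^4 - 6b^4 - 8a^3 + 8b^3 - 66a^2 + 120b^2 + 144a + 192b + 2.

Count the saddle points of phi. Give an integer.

phi separates as a function of a plus a function of b, so ∇phi=0 decouples.
∂phi/∂a = 12(a - 4)(a - 1)(a + 3) = 0 at a ∈ {-3, 1, 4}; ∂phi/∂b = -24(b - 4)(b + 1)(b + 2) = 0 at b ∈ {-2, -1, 4}.
The Hessian is diagonal: diag(phi_aa, phi_bb). Second derivatives: phi_aa(-3)=336, phi_aa(1)=-144, phi_aa(4)=252; phi_bb(-2)=-144, phi_bb(-1)=120, phi_bb(4)=-720.
Saddle points occur where the two diagonal entries have opposite signs: (-3, -2), (-3, 4), (1, -1), (4, -2), (4, 4). Count: 5.

5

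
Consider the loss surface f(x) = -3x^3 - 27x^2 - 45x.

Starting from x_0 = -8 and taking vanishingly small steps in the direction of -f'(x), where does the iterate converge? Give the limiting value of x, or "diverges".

f'(x) = -9(x + 1)(x + 5), so f'(-8) = -189.
Gradient descent moves in the -f' direction, i.e. x is increasing.
The nearest critical point in that direction is x = -5, where f'' = 36 > 0 (a local minimum). The iterate converges there.

-5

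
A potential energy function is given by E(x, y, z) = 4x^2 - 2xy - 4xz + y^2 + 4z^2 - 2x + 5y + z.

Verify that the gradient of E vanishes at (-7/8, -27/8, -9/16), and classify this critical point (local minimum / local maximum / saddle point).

∇E = (8x - 2y - 4z - 2, -2x + 2y + 5, -4x + 8z + 1); substituting (-7/8, -27/8, -9/16) gives ∇E = (0, 0, 0), so (-7/8, -27/8, -9/16) is indeed a critical point.
The Hessian is constant: H = [[8, -2, -4], [-2, 2, 0], [-4, 0, 8]].
Leading principal minors: Δ₁ = 8, Δ₂ = 12, Δ₃ = 64.
All leading minors are positive, so H is positive definite: a local minimum.

local minimum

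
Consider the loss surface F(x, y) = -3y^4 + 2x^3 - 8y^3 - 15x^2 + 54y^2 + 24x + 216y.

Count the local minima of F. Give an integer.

F separates as a function of x plus a function of y, so ∇F=0 decouples.
∂F/∂x = 6(x - 4)(x - 1) = 0 at x ∈ {1, 4}; ∂F/∂y = -12(y - 3)(y + 2)(y + 3) = 0 at y ∈ {-3, -2, 3}.
The Hessian is diagonal: diag(F_xx, F_yy). Second derivatives: F_xx(1)=-18, F_xx(4)=18; F_yy(-3)=-72, F_yy(-2)=60, F_yy(3)=-360.
Local minima occur where both diagonal entries positive: (4, -2). Count: 1.

1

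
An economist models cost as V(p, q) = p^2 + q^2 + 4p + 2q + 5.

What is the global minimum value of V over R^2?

0

V(p,q) separates as A(p) + B(q) + 5, so its minimum is min A + min B + 5.
A'(p) = 2p + 4 vanishes at p ∈ {-2}; B'(q) = 2q + 2 vanishes at q ∈ {-1}.
Local minima of A (where A''>0): A(-2)=-4. Local minima of B: B(-1)=-1.
So the global minimum of V is A(-2) + B(-1) + 5 = -4 − 1 + 5 = 0, attained at (-2, -1).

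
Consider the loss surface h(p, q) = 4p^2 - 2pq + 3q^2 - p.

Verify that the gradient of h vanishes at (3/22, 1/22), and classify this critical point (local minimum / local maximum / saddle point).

∇h = (8p - 2q - 1, -2p + 6q); substituting (3/22, 1/22) gives ∇h = (0, 0), so (3/22, 1/22) is indeed a critical point.
The Hessian of h is constant: H = [[8, -2], [-2, 6]].
det(H) = 8·6 − (-2)² = 44.
det(H) > 0 and tr(H) = 14 > 0, so H is positive definite and the point is a local minimum.

local minimum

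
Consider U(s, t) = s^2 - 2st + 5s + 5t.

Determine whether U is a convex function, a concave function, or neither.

neither

U is quadratic, so its Hessian is the constant matrix H = [[2, -2], [-2, 0]].
det(H) = -4, tr(H) = 2.
det(H) < 0, so H is indefinite: neither convex nor concave.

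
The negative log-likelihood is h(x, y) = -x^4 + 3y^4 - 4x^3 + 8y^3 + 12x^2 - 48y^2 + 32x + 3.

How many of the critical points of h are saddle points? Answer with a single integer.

h separates as a function of x plus a function of y, so ∇h=0 decouples.
∂h/∂x = -4(x - 2)(x + 1)(x + 4) = 0 at x ∈ {-4, -1, 2}; ∂h/∂y = 12y(y - 2)(y + 4) = 0 at y ∈ {-4, 0, 2}.
The Hessian is diagonal: diag(h_xx, h_yy). Second derivatives: h_xx(-4)=-72, h_xx(-1)=36, h_xx(2)=-72; h_yy(-4)=288, h_yy(0)=-96, h_yy(2)=144.
Saddle points occur where the two diagonal entries have opposite signs: (-4, -4), (-4, 2), (-1, 0), (2, -4), (2, 2). Count: 5.

5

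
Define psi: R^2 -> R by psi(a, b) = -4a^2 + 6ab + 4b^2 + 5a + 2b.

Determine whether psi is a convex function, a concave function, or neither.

neither

psi is quadratic, so its Hessian is the constant matrix H = [[-8, 6], [6, 8]].
det(H) = -100, tr(H) = 0.
det(H) < 0, so H is indefinite: neither convex nor concave.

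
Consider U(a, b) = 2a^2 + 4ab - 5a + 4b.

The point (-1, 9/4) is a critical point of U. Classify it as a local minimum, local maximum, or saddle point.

The Hessian of U is constant: H = [[4, 4], [4, 0]].
det(H) = 4·0 − 4² = -16.
Since det(H) < 0, H is indefinite and the critical point is a saddle point.

saddle point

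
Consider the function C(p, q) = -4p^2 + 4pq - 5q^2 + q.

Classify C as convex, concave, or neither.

C is quadratic, so its Hessian is the constant matrix H = [[-8, 4], [4, -10]].
det(H) = 64, tr(H) = -18.
det(H) > 0 and tr(H) < 0, so H is negative definite everywhere: concave.

concave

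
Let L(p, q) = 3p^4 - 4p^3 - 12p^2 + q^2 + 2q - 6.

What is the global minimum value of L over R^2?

L(p,q) separates as A(p) + B(q) − 6, so its minimum is min A + min B − 6.
A'(p) = 12p(p - 2)(p + 1) vanishes at p ∈ {-1, 0, 2}; B'(q) = 2q + 2 vanishes at q ∈ {-1}.
Local minima of A (where A''>0): A(-1)=-5, A(2)=-32. Local minima of B: B(-1)=-1.
So the global minimum of L is A(2) + B(-1) − 6 = -32 − 1 − 6 = -39, attained at (2, -1).

-39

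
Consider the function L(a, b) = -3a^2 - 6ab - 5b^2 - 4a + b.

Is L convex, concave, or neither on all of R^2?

concave

L is quadratic, so its Hessian is the constant matrix H = [[-6, -6], [-6, -10]].
det(H) = 24, tr(H) = -16.
det(H) > 0 and tr(H) < 0, so H is negative definite everywhere: concave.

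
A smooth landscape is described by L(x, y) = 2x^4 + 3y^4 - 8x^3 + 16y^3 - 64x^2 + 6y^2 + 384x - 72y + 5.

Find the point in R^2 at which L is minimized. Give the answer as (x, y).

(-4, 1)

L(x,y) separates as P(x) + Q(y) + 5, so its minimum is min P + min Q + 5.
P'(x) = 8(x - 4)(x - 3)(x + 4) vanishes at x ∈ {-4, 3, 4}; Q'(y) = 12(y - 1)(y + 2)(y + 3) vanishes at y ∈ {-3, -2, 1}.
Local minima of P (where P''>0): P(-4)=-1536, P(4)=512. Local minima of Q: Q(-3)=81, Q(1)=-47.
So the global minimum of L is P(-4) + Q(1) + 5 = -1536 − 47 + 5 = -1578, attained at (-4, 1).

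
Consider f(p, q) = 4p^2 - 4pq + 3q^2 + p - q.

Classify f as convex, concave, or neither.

convex

f is quadratic, so its Hessian is the constant matrix H = [[8, -4], [-4, 6]].
det(H) = 32, tr(H) = 14.
det(H) > 0 and tr(H) > 0, so H is positive definite everywhere: convex.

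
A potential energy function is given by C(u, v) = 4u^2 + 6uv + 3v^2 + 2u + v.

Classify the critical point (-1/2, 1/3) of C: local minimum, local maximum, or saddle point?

local minimum

The Hessian of C is constant: H = [[8, 6], [6, 6]].
det(H) = 8·6 − 6² = 12.
det(H) > 0 and tr(H) = 14 > 0, so H is positive definite and the point is a local minimum.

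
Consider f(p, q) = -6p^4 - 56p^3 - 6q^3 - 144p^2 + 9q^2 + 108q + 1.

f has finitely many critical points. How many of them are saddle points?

3

f separates as a function of p plus a function of q, so ∇f=0 decouples.
∂f/∂p = -24p(p + 3)(p + 4) = 0 at p ∈ {-4, -3, 0}; ∂f/∂q = -18(q - 3)(q + 2) = 0 at q ∈ {-2, 3}.
The Hessian is diagonal: diag(f_pp, f_qq). Second derivatives: f_pp(-4)=-96, f_pp(-3)=72, f_pp(0)=-288; f_qq(-2)=90, f_qq(3)=-90.
Saddle points occur where the two diagonal entries have opposite signs: (-4, -2), (-3, 3), (0, -2). Count: 3.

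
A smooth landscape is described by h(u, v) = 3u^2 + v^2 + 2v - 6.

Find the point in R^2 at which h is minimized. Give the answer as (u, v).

(0, -1)

h(u,v) separates as P(u) + Q(v) − 6, so its minimum is min P + min Q − 6.
P'(u) = 6u vanishes at u ∈ {0}; Q'(v) = 2v + 2 vanishes at v ∈ {-1}.
Local minima of P (where P''>0): P(0)=0. Local minima of Q: Q(-1)=-1.
So the global minimum of h is P(0) + Q(-1) − 6 = 0 − 1 − 6 = -7, attained at (0, -1).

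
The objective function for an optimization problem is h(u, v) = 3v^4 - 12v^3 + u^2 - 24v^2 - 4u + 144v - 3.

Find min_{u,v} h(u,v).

-247

h(u,v) separates as P(u) + Q(v) − 3, so its minimum is min P + min Q − 3.
P'(u) = 2u - 4 vanishes at u ∈ {2}; Q'(v) = 12(v - 3)(v - 2)(v + 2) vanishes at v ∈ {-2, 2, 3}.
Local minima of P (where P''>0): P(2)=-4. Local minima of Q: Q(-2)=-240, Q(3)=135.
So the global minimum of h is P(2) + Q(-2) − 3 = -4 − 240 − 3 = -247, attained at (2, -2).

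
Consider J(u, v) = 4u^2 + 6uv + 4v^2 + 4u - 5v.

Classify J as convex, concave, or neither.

J is quadratic, so its Hessian is the constant matrix H = [[8, 6], [6, 8]].
det(H) = 28, tr(H) = 16.
det(H) > 0 and tr(H) > 0, so H is positive definite everywhere: convex.

convex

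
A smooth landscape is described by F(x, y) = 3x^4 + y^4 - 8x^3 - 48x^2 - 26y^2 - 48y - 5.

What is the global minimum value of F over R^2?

-869

F(x,y) separates as P(x) + Q(y) − 5, so its minimum is min P + min Q − 5.
P'(x) = 12x(x - 4)(x + 2) vanishes at x ∈ {-2, 0, 4}; Q'(y) = 4(y - 4)(y + 1)(y + 3) vanishes at y ∈ {-3, -1, 4}.
Local minima of P (where P''>0): P(-2)=-80, P(4)=-512. Local minima of Q: Q(-3)=-9, Q(4)=-352.
So the global minimum of F is P(4) + Q(4) − 5 = -512 − 352 − 5 = -869, attained at (4, 4).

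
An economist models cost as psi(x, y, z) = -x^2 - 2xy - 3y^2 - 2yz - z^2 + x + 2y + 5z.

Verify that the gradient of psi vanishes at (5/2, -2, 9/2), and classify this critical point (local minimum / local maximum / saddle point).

local maximum

∇psi = (-2x - 2y + 1, -2x - 6y - 2z + 2, -2y - 2z + 5); substituting (5/2, -2, 9/2) gives ∇psi = (0, 0, 0), so (5/2, -2, 9/2) is indeed a critical point.
The Hessian is constant: H = [[-2, -2, 0], [-2, -6, -2], [0, -2, -2]].
Leading principal minors: Δ₁ = -2, Δ₂ = 8, Δ₃ = -8.
The minors alternate sign starting negative (−, +, −), so H is negative definite: a local maximum.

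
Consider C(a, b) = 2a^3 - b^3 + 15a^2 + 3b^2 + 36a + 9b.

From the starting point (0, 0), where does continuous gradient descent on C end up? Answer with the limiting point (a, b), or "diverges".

(-2, -1)

C is separable, so gradient descent decouples: a follows -∂C/∂a, b follows -∂C/∂b.
∂C/∂a = 6(a + 2)(a + 3); at a=0 this is 36, so a decreases.
∂C/∂b = -3(b - 3)(b + 1); at b=0 this is 9, so b decreases.
a converges to its nearest critical value -2 (a local min of the a-part); b converges to -1. The iterate converges to (-2, -1).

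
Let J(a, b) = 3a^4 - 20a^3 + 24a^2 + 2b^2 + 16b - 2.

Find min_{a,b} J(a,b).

J(a,b) separates as P(a) + Q(b) − 2, so its minimum is min P + min Q − 2.
P'(a) = 12a(a - 4)(a - 1) vanishes at a ∈ {0, 1, 4}; Q'(b) = 4b + 16 vanishes at b ∈ {-4}.
Local minima of P (where P''>0): P(0)=0, P(4)=-128. Local minima of Q: Q(-4)=-32.
So the global minimum of J is P(4) + Q(-4) − 2 = -128 − 32 − 2 = -162, attained at (4, -4).

-162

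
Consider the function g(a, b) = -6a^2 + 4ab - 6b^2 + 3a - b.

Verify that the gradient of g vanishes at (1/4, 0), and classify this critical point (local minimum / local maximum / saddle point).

local maximum

∇g = (-12a + 4b + 3, 4a - 12b - 1); substituting (1/4, 0) gives ∇g = (0, 0), so (1/4, 0) is indeed a critical point.
The Hessian of g is constant: H = [[-12, 4], [4, -12]].
det(H) = (-12)·(-12) − 4² = 128.
det(H) > 0 and tr(H) = -24 < 0, so H is negative definite and the point is a local maximum.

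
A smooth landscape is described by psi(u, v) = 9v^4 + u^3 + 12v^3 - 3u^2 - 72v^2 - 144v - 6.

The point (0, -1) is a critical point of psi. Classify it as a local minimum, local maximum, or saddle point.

local maximum

The mixed partial ∂²psi/∂u∂v is 0, so the Hessian at any point is diag(psi_uu, psi_vv) = diag(6(u - 1), 36(3v^2 + 2v - 4)).
At (0, -1): H = diag(-6, -108).
Both eigenvalues are negative, so H is negative definite: a local maximum.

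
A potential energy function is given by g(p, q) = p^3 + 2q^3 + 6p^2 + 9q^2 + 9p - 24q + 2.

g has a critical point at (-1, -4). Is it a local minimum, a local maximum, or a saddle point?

The mixed partial ∂²g/∂p∂q is 0, so the Hessian at any point is diag(g_pp, g_qq) = diag(6(p + 2), 6(2q + 3)).
At (-1, -4): H = diag(6, -30).
The eigenvalues have opposite signs, so H is indefinite: a saddle point.

saddle point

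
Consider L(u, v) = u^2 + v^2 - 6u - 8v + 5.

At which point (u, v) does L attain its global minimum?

(3, 4)

L(u,v) separates as P(u) + Q(v) + 5, so its minimum is min P + min Q + 5.
P'(u) = 2u - 6 vanishes at u ∈ {3}; Q'(v) = 2v - 8 vanishes at v ∈ {4}.
Local minima of P (where P''>0): P(3)=-9. Local minima of Q: Q(4)=-16.
So the global minimum of L is P(3) + Q(4) + 5 = -9 − 16 + 5 = -20, attained at (3, 4).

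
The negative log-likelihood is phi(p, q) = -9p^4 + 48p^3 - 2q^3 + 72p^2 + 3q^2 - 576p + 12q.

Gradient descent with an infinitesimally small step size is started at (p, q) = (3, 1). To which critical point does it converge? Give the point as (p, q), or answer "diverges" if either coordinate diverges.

(2, -1)

phi is separable, so gradient descent decouples: p follows -∂phi/∂p, q follows -∂phi/∂q.
∂phi/∂p = -36(p - 4)(p - 2)(p + 2); at p=3 this is 180, so p decreases.
∂phi/∂q = -6(q - 2)(q + 1); at q=1 this is 12, so q decreases.
p converges to its nearest critical value 2 (a local min of the p-part); q converges to -1. The iterate converges to (2, -1).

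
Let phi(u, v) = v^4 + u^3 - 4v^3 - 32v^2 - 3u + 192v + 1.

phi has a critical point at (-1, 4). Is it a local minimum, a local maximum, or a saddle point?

The mixed partial ∂²phi/∂u∂v is 0, so the Hessian at any point is diag(phi_uu, phi_vv) = diag(6u, 4(3v^2 - 6v - 16)).
At (-1, 4): H = diag(-6, 32).
The eigenvalues have opposite signs, so H is indefinite: a saddle point.

saddle point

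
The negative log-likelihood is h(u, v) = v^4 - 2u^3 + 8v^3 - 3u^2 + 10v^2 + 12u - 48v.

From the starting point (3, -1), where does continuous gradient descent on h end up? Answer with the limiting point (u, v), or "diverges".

diverges

h is separable, so gradient descent decouples: u follows -∂h/∂u, v follows -∂h/∂v.
∂h/∂u = -6(u - 1)(u + 2); at u=3 this is -60, so u increases.
∂h/∂v = 4(v - 1)(v + 3)(v + 4); at v=-1 this is -48, so v increases.
The u-coordinate has no critical point in that direction and runs off to infinity.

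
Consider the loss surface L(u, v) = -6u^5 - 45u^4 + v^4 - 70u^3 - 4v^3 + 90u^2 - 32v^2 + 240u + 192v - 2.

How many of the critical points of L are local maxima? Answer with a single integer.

2

L separates as a function of u plus a function of v, so ∇L=0 decouples.
∂L/∂u = -30(u - 1)(u + 1)(u + 2)(u + 4) = 0 at u ∈ {-4, -2, -1, 1}; ∂L/∂v = 4(v - 4)(v - 3)(v + 4) = 0 at v ∈ {-4, 3, 4}.
The Hessian is diagonal: diag(L_uu, L_vv). Second derivatives: L_uu(-4)=900, L_uu(-2)=-180, L_uu(-1)=180, L_uu(1)=-900; L_vv(-4)=224, L_vv(3)=-28, L_vv(4)=32.
Local maxima occur where both diagonal entries negative: (-2, 3), (1, 3). Count: 2.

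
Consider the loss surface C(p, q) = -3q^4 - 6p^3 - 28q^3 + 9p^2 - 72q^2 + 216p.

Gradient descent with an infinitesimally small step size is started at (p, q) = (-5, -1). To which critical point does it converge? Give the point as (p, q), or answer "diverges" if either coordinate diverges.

C is separable, so gradient descent decouples: p follows -∂C/∂p, q follows -∂C/∂q.
∂C/∂p = -18(p - 4)(p + 3); at p=-5 this is -324, so p increases.
∂C/∂q = -12q(q + 3)(q + 4); at q=-1 this is 72, so q decreases.
p converges to its nearest critical value -3 (a local min of the p-part); q converges to -3. The iterate converges to (-3, -3).

(-3, -3)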